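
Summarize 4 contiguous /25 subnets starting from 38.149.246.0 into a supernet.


Original prefix: /25
Number of subnets: 4 = 2^2
New prefix = 25 - 2 = 23
Supernet: 38.149.246.0/23


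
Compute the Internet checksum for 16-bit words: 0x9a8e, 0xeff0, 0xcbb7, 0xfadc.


Sum all words (with carry folding):
+ 0x9a8e = 0x9a8e
+ 0xeff0 = 0x8a7f
+ 0xcbb7 = 0x5637
+ 0xfadc = 0x5114
One's complement: ~0x5114
Checksum = 0xaeeb


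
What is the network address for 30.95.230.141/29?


IP:   00011110.01011111.11100110.10001101
Mask: 11111111.11111111.11111111.11111000
AND operation:
Net:  00011110.01011111.11100110.10001000
Network: 30.95.230.136/29


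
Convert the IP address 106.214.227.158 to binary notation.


106 = 01101010
214 = 11010110
227 = 11100011
158 = 10011110
Binary: 01101010.11010110.11100011.10011110


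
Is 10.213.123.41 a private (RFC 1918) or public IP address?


RFC 1918 private ranges:
  10.0.0.0/8 (10.0.0.0 - 10.255.255.255)
  172.16.0.0/12 (172.16.0.0 - 172.31.255.255)
  192.168.0.0/16 (192.168.0.0 - 192.168.255.255)
Private (in 10.0.0.0/8)


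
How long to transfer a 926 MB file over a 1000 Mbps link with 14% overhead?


Effective throughput = 1000 * (1 - 14/100) = 860 Mbps
File size in Mb = 926 * 8 = 7408 Mb
Time = 7408 / 860
Time = 8.614 seconds


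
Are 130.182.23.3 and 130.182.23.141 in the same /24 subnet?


Mask: 255.255.255.0
130.182.23.3 AND mask = 130.182.23.0
130.182.23.141 AND mask = 130.182.23.0
Yes, same subnet (130.182.23.0)


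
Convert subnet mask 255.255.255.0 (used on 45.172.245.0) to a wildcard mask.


Subnet mask: 255.255.255.0
Wildcard = 255.255.255.255 - subnet mask
255 - 255 = 0
255 - 255 = 0
255 - 255 = 0
255 - 0 = 255
Wildcard: 0.0.0.255


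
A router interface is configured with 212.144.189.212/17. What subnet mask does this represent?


/17 means 17 network bits, 15 host bits
Binary: 11111111111111111000000000000000
Mask: 255.255.128.0


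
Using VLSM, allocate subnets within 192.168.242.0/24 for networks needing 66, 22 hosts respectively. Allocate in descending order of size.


66 hosts -> /25 (126 usable): 192.168.242.0/25
22 hosts -> /27 (30 usable): 192.168.242.128/27
Allocation: 192.168.242.0/25 (66 hosts, 126 usable); 192.168.242.128/27 (22 hosts, 30 usable)


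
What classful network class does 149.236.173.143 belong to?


First octet: 149
Binary: 10010101
10xxxxxx -> Class B (128-191)
Class B, default mask 255.255.0.0 (/16)


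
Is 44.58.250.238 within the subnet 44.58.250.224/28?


Subnet network: 44.58.250.224
Test IP AND mask: 44.58.250.224
Yes, 44.58.250.238 is in 44.58.250.224/28


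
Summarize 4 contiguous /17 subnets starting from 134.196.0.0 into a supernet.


Original prefix: /17
Number of subnets: 4 = 2^2
New prefix = 17 - 2 = 15
Supernet: 134.196.0.0/15


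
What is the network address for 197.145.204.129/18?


IP:   11000101.10010001.11001100.10000001
Mask: 11111111.11111111.11000000.00000000
AND operation:
Net:  11000101.10010001.11000000.00000000
Network: 197.145.192.0/18


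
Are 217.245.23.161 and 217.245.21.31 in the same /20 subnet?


Mask: 255.255.240.0
217.245.23.161 AND mask = 217.245.16.0
217.245.21.31 AND mask = 217.245.16.0
Yes, same subnet (217.245.16.0)


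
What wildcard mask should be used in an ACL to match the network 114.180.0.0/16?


Subnet mask: 255.255.0.0
Wildcard = 255.255.255.255 - subnet mask
255 - 255 = 0
255 - 255 = 0
255 - 0 = 255
255 - 0 = 255
Wildcard: 0.0.255.255


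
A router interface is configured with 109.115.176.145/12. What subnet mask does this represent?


/12 means 12 network bits, 20 host bits
Binary: 11111111111100000000000000000000
Mask: 255.240.0.0


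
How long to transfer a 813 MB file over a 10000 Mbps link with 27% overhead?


Effective throughput = 10000 * (1 - 27/100) = 7300 Mbps
File size in Mb = 813 * 8 = 6504 Mb
Time = 6504 / 7300
Time = 0.891 seconds


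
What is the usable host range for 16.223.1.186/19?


Network: 16.223.0.0
Broadcast: 16.223.31.255
First usable = network + 1
Last usable = broadcast - 1
Range: 16.223.0.1 to 16.223.31.254


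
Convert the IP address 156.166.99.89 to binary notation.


156 = 10011100
166 = 10100110
99 = 01100011
89 = 01011001
Binary: 10011100.10100110.01100011.01011001


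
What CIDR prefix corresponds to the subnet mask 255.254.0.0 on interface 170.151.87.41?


Binary: 11111111.11111110.00000000.00000000
Count leading 1s
Prefix: /15


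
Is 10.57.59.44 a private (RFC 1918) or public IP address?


RFC 1918 private ranges:
  10.0.0.0/8 (10.0.0.0 - 10.255.255.255)
  172.16.0.0/12 (172.16.0.0 - 172.31.255.255)
  192.168.0.0/16 (192.168.0.0 - 192.168.255.255)
Private (in 10.0.0.0/8)


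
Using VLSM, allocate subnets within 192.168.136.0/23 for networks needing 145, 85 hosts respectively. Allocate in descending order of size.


145 hosts -> /24 (254 usable): 192.168.136.0/24
85 hosts -> /25 (126 usable): 192.168.137.0/25
Allocation: 192.168.136.0/24 (145 hosts, 254 usable); 192.168.137.0/25 (85 hosts, 126 usable)


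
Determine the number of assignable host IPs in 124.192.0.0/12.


Host bits = 32 - 12 = 20
Total addresses = 2^20 = 1048576
Usable = total - 2 (network and broadcast)
Usable hosts: 1048574


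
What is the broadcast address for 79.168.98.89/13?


Network: 79.168.0.0/13
Host bits = 19
Set all host bits to 1:
Broadcast: 79.175.255.255


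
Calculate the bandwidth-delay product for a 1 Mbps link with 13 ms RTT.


BDP = bandwidth * RTT
= 1 Mbps * 13 ms
= 1 * 1e6 * 13 / 1000 bits
= 13000 bits
= 1625 bytes
= 1.5869 KB
BDP = 13000 bits (1625 bytes)


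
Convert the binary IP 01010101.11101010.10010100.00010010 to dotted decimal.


01010101 = 85
11101010 = 234
10010100 = 148
00010010 = 18
IP: 85.234.148.18


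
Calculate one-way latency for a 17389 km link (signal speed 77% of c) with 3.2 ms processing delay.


Speed = 0.77 * 3e5 km/s = 231000 km/s
Propagation delay = 17389 / 231000 = 0.0753 s = 75.2771 ms
Processing delay = 3.2 ms
Total one-way latency = 78.4771 ms


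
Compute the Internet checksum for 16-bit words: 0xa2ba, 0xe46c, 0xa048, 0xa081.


Sum all words (with carry folding):
+ 0xa2ba = 0xa2ba
+ 0xe46c = 0x8727
+ 0xa048 = 0x2770
+ 0xa081 = 0xc7f1
One's complement: ~0xc7f1
Checksum = 0x380e


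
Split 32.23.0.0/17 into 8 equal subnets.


New prefix = 17 + 3 = 20
Each subnet has 4096 addresses
  32.23.0.0/20
  32.23.16.0/20
  32.23.32.0/20
  32.23.48.0/20
  32.23.64.0/20
  32.23.80.0/20
  32.23.96.0/20
  32.23.112.0/20
Subnets: 32.23.0.0/20, 32.23.16.0/20, 32.23.32.0/20, 32.23.48.0/20, 32.23.64.0/20, 32.23.80.0/20, 32.23.96.0/20, 32.23.112.0/20


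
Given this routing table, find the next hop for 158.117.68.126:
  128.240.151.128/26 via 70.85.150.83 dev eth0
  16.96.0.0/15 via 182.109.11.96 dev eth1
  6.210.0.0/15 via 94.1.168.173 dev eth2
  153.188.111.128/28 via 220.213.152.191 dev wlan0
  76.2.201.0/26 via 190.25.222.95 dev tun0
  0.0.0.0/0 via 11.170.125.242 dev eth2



Longest prefix match for 158.117.68.126:
  /26 128.240.151.128: no
  /15 16.96.0.0: no
  /15 6.210.0.0: no
  /28 153.188.111.128: no
  /26 76.2.201.0: no
  /0 0.0.0.0: MATCH
Selected: next-hop 11.170.125.242 via eth2 (matched /0)


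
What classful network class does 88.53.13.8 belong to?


First octet: 88
Binary: 01011000
0xxxxxxx -> Class A (1-126)
Class A, default mask 255.0.0.0 (/8)


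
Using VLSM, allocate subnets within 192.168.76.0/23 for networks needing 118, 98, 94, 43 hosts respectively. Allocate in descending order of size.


118 hosts -> /25 (126 usable): 192.168.76.0/25
98 hosts -> /25 (126 usable): 192.168.76.128/25
94 hosts -> /25 (126 usable): 192.168.77.0/25
43 hosts -> /26 (62 usable): 192.168.77.128/26
Allocation: 192.168.76.0/25 (118 hosts, 126 usable); 192.168.76.128/25 (98 hosts, 126 usable); 192.168.77.0/25 (94 hosts, 126 usable); 192.168.77.128/26 (43 hosts, 62 usable)


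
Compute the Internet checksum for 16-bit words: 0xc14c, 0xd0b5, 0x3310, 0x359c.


Sum all words (with carry folding):
+ 0xc14c = 0xc14c
+ 0xd0b5 = 0x9202
+ 0x3310 = 0xc512
+ 0x359c = 0xfaae
One's complement: ~0xfaae
Checksum = 0x0551


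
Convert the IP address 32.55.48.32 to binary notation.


32 = 00100000
55 = 00110111
48 = 00110000
32 = 00100000
Binary: 00100000.00110111.00110000.00100000


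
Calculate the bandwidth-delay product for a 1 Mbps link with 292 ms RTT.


BDP = bandwidth * RTT
= 1 Mbps * 292 ms
= 1 * 1e6 * 292 / 1000 bits
= 292000 bits
= 36500 bytes
= 35.6445 KB
BDP = 292000 bits (36500 bytes)


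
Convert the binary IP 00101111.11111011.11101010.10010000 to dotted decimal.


00101111 = 47
11111011 = 251
11101010 = 234
10010000 = 144
IP: 47.251.234.144


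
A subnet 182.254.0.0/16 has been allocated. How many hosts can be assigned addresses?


Host bits = 32 - 16 = 16
Total addresses = 2^16 = 65536
Usable = total - 2 (network and broadcast)
Usable hosts: 65534


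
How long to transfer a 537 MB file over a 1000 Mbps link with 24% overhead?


Effective throughput = 1000 * (1 - 24/100) = 760 Mbps
File size in Mb = 537 * 8 = 4296 Mb
Time = 4296 / 760
Time = 5.6526 seconds


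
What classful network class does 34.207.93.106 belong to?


First octet: 34
Binary: 00100010
0xxxxxxx -> Class A (1-126)
Class A, default mask 255.0.0.0 (/8)


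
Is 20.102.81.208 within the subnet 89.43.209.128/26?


Subnet network: 89.43.209.128
Test IP AND mask: 20.102.81.192
No, 20.102.81.208 is not in 89.43.209.128/26


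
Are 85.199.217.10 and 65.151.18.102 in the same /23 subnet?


Mask: 255.255.254.0
85.199.217.10 AND mask = 85.199.216.0
65.151.18.102 AND mask = 65.151.18.0
No, different subnets (85.199.216.0 vs 65.151.18.0)


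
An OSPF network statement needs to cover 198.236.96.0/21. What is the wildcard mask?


Subnet mask: 255.255.248.0
Wildcard = 255.255.255.255 - subnet mask
255 - 255 = 0
255 - 255 = 0
255 - 248 = 7
255 - 0 = 255
Wildcard: 0.0.7.255


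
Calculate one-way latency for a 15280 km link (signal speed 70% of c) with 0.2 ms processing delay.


Speed = 0.7 * 3e5 km/s = 210000 km/s
Propagation delay = 15280 / 210000 = 0.0728 s = 72.7619 ms
Processing delay = 0.2 ms
Total one-way latency = 72.9619 ms


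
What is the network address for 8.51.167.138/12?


IP:   00001000.00110011.10100111.10001010
Mask: 11111111.11110000.00000000.00000000
AND operation:
Net:  00001000.00110000.00000000.00000000
Network: 8.48.0.0/12


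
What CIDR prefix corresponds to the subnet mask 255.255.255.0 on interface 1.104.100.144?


Binary: 11111111.11111111.11111111.00000000
Count leading 1s
Prefix: /24


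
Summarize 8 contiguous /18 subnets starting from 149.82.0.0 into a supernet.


Original prefix: /18
Number of subnets: 8 = 2^3
New prefix = 18 - 3 = 15
Supernet: 149.82.0.0/15


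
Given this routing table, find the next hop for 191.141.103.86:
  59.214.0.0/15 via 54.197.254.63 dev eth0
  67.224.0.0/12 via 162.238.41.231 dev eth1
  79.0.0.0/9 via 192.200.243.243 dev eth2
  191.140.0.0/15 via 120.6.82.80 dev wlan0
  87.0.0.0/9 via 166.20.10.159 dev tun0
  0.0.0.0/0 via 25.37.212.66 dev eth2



Longest prefix match for 191.141.103.86:
  /15 59.214.0.0: no
  /12 67.224.0.0: no
  /9 79.0.0.0: no
  /15 191.140.0.0: MATCH
  /9 87.0.0.0: no
  /0 0.0.0.0: MATCH
Selected: next-hop 120.6.82.80 via wlan0 (matched /15)


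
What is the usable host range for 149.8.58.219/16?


Network: 149.8.0.0
Broadcast: 149.8.255.255
First usable = network + 1
Last usable = broadcast - 1
Range: 149.8.0.1 to 149.8.255.254


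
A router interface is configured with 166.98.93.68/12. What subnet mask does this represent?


/12 means 12 network bits, 20 host bits
Binary: 11111111111100000000000000000000
Mask: 255.240.0.0


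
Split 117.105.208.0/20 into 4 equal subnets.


New prefix = 20 + 2 = 22
Each subnet has 1024 addresses
  117.105.208.0/22
  117.105.212.0/22
  117.105.216.0/22
  117.105.220.0/22
Subnets: 117.105.208.0/22, 117.105.212.0/22, 117.105.216.0/22, 117.105.220.0/22


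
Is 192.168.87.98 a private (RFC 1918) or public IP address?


RFC 1918 private ranges:
  10.0.0.0/8 (10.0.0.0 - 10.255.255.255)
  172.16.0.0/12 (172.16.0.0 - 172.31.255.255)
  192.168.0.0/16 (192.168.0.0 - 192.168.255.255)
Private (in 192.168.0.0/16)


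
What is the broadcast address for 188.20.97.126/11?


Network: 188.0.0.0/11
Host bits = 21
Set all host bits to 1:
Broadcast: 188.31.255.255


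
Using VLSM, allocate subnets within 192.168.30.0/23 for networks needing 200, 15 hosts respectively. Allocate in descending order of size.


200 hosts -> /24 (254 usable): 192.168.30.0/24
15 hosts -> /27 (30 usable): 192.168.31.0/27
Allocation: 192.168.30.0/24 (200 hosts, 254 usable); 192.168.31.0/27 (15 hosts, 30 usable)


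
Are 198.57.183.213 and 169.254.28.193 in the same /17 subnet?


Mask: 255.255.128.0
198.57.183.213 AND mask = 198.57.128.0
169.254.28.193 AND mask = 169.254.0.0
No, different subnets (198.57.128.0 vs 169.254.0.0)


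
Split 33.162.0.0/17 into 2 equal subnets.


New prefix = 17 + 1 = 18
Each subnet has 16384 addresses
  33.162.0.0/18
  33.162.64.0/18
Subnets: 33.162.0.0/18, 33.162.64.0/18


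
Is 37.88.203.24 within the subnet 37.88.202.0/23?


Subnet network: 37.88.202.0
Test IP AND mask: 37.88.202.0
Yes, 37.88.203.24 is in 37.88.202.0/23


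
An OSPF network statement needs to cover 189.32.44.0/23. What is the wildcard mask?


Subnet mask: 255.255.254.0
Wildcard = 255.255.255.255 - subnet mask
255 - 255 = 0
255 - 255 = 0
255 - 254 = 1
255 - 0 = 255
Wildcard: 0.0.1.255


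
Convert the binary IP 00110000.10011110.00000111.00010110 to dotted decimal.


00110000 = 48
10011110 = 158
00000111 = 7
00010110 = 22
IP: 48.158.7.22


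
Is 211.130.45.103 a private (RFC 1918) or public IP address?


RFC 1918 private ranges:
  10.0.0.0/8 (10.0.0.0 - 10.255.255.255)
  172.16.0.0/12 (172.16.0.0 - 172.31.255.255)
  192.168.0.0/16 (192.168.0.0 - 192.168.255.255)
Public (not in any RFC 1918 range)


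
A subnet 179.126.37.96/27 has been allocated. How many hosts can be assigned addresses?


Host bits = 32 - 27 = 5
Total addresses = 2^5 = 32
Usable = total - 2 (network and broadcast)
Usable hosts: 30


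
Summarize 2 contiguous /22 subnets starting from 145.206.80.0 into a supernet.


Original prefix: /22
Number of subnets: 2 = 2^1
New prefix = 22 - 1 = 21
Supernet: 145.206.80.0/21


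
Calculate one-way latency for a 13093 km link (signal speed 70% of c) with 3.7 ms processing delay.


Speed = 0.7 * 3e5 km/s = 210000 km/s
Propagation delay = 13093 / 210000 = 0.0623 s = 62.3476 ms
Processing delay = 3.7 ms
Total one-way latency = 66.0476 ms


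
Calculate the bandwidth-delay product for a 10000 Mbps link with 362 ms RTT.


BDP = bandwidth * RTT
= 10000 Mbps * 362 ms
= 10000 * 1e6 * 362 / 1000 bits
= 3620000000 bits
= 452500000 bytes
= 441894.5312 KB
BDP = 3620000000 bits (452500000 bytes)


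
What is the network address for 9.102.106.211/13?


IP:   00001001.01100110.01101010.11010011
Mask: 11111111.11111000.00000000.00000000
AND operation:
Net:  00001001.01100000.00000000.00000000
Network: 9.96.0.0/13


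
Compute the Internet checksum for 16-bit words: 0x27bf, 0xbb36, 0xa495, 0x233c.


Sum all words (with carry folding):
+ 0x27bf = 0x27bf
+ 0xbb36 = 0xe2f5
+ 0xa495 = 0x878b
+ 0x233c = 0xaac7
One's complement: ~0xaac7
Checksum = 0x5538


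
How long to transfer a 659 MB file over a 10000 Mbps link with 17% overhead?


Effective throughput = 10000 * (1 - 17/100) = 8300 Mbps
File size in Mb = 659 * 8 = 5272 Mb
Time = 5272 / 8300
Time = 0.6352 seconds


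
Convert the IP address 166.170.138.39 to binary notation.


166 = 10100110
170 = 10101010
138 = 10001010
39 = 00100111
Binary: 10100110.10101010.10001010.00100111


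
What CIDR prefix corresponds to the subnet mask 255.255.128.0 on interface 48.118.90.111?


Binary: 11111111.11111111.10000000.00000000
Count leading 1s
Prefix: /17


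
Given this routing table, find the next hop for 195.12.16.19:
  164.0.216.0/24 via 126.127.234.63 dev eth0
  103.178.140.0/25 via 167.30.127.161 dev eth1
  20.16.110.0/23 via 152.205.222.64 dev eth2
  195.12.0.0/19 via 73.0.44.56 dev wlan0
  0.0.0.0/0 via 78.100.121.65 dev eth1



Longest prefix match for 195.12.16.19:
  /24 164.0.216.0: no
  /25 103.178.140.0: no
  /23 20.16.110.0: no
  /19 195.12.0.0: MATCH
  /0 0.0.0.0: MATCH
Selected: next-hop 73.0.44.56 via wlan0 (matched /19)


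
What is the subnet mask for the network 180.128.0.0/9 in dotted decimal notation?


/9 means 9 network bits, 23 host bits
Binary: 11111111100000000000000000000000
Mask: 255.128.0.0


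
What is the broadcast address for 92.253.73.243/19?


Network: 92.253.64.0/19
Host bits = 13
Set all host bits to 1:
Broadcast: 92.253.95.255


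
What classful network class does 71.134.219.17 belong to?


First octet: 71
Binary: 01000111
0xxxxxxx -> Class A (1-126)
Class A, default mask 255.0.0.0 (/8)


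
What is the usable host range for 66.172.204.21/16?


Network: 66.172.0.0
Broadcast: 66.172.255.255
First usable = network + 1
Last usable = broadcast - 1
Range: 66.172.0.1 to 66.172.255.254


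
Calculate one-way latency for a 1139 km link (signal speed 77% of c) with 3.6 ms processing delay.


Speed = 0.77 * 3e5 km/s = 231000 km/s
Propagation delay = 1139 / 231000 = 0.0049 s = 4.9307 ms
Processing delay = 3.6 ms
Total one-way latency = 8.5307 ms


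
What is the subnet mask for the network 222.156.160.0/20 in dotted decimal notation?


/20 means 20 network bits, 12 host bits
Binary: 11111111111111111111000000000000
Mask: 255.255.240.0


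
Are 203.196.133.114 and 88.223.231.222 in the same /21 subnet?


Mask: 255.255.248.0
203.196.133.114 AND mask = 203.196.128.0
88.223.231.222 AND mask = 88.223.224.0
No, different subnets (203.196.128.0 vs 88.223.224.0)


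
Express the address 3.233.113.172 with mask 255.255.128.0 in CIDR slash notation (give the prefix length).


Binary: 11111111.11111111.10000000.00000000
Count leading 1s
Prefix: /17


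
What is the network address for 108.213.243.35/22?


IP:   01101100.11010101.11110011.00100011
Mask: 11111111.11111111.11111100.00000000
AND operation:
Net:  01101100.11010101.11110000.00000000
Network: 108.213.240.0/22


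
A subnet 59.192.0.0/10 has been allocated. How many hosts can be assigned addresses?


Host bits = 32 - 10 = 22
Total addresses = 2^22 = 4194304
Usable = total - 2 (network and broadcast)
Usable hosts: 4194302


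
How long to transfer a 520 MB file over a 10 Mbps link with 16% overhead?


Effective throughput = 10 * (1 - 16/100) = 8.4 Mbps
File size in Mb = 520 * 8 = 4160 Mb
Time = 4160 / 8.4
Time = 495.2381 seconds


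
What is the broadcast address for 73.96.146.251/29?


Network: 73.96.146.248/29
Host bits = 3
Set all host bits to 1:
Broadcast: 73.96.146.255


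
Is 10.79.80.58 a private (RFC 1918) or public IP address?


RFC 1918 private ranges:
  10.0.0.0/8 (10.0.0.0 - 10.255.255.255)
  172.16.0.0/12 (172.16.0.0 - 172.31.255.255)
  192.168.0.0/16 (192.168.0.0 - 192.168.255.255)
Private (in 10.0.0.0/8)


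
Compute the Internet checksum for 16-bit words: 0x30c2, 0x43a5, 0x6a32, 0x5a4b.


Sum all words (with carry folding):
+ 0x30c2 = 0x30c2
+ 0x43a5 = 0x7467
+ 0x6a32 = 0xde99
+ 0x5a4b = 0x38e5
One's complement: ~0x38e5
Checksum = 0xc71a


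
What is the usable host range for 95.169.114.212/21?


Network: 95.169.112.0
Broadcast: 95.169.119.255
First usable = network + 1
Last usable = broadcast - 1
Range: 95.169.112.1 to 95.169.119.254


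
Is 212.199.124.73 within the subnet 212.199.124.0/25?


Subnet network: 212.199.124.0
Test IP AND mask: 212.199.124.0
Yes, 212.199.124.73 is in 212.199.124.0/25


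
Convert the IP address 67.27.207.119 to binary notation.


67 = 01000011
27 = 00011011
207 = 11001111
119 = 01110111
Binary: 01000011.00011011.11001111.01110111


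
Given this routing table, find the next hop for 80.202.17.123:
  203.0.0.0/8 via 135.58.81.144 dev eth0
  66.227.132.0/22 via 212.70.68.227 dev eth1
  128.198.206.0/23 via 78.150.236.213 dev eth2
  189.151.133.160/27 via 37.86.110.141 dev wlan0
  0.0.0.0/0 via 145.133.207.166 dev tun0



Longest prefix match for 80.202.17.123:
  /8 203.0.0.0: no
  /22 66.227.132.0: no
  /23 128.198.206.0: no
  /27 189.151.133.160: no
  /0 0.0.0.0: MATCH
Selected: next-hop 145.133.207.166 via tun0 (matched /0)


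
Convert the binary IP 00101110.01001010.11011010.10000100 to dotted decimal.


00101110 = 46
01001010 = 74
11011010 = 218
10000100 = 132
IP: 46.74.218.132


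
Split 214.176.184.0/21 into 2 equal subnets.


New prefix = 21 + 1 = 22
Each subnet has 1024 addresses
  214.176.184.0/22
  214.176.188.0/22
Subnets: 214.176.184.0/22, 214.176.188.0/22


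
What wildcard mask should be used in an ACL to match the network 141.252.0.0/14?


Subnet mask: 255.252.0.0
Wildcard = 255.255.255.255 - subnet mask
255 - 255 = 0
255 - 252 = 3
255 - 0 = 255
255 - 0 = 255
Wildcard: 0.3.255.255


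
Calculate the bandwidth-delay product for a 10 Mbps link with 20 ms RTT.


BDP = bandwidth * RTT
= 10 Mbps * 20 ms
= 10 * 1e6 * 20 / 1000 bits
= 200000 bits
= 25000 bytes
= 24.4141 KB
BDP = 200000 bits (25000 bytes)


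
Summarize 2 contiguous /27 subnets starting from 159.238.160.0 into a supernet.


Original prefix: /27
Number of subnets: 2 = 2^1
New prefix = 27 - 1 = 26
Supernet: 159.238.160.0/26


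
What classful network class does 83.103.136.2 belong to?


First octet: 83
Binary: 01010011
0xxxxxxx -> Class A (1-126)
Class A, default mask 255.0.0.0 (/8)


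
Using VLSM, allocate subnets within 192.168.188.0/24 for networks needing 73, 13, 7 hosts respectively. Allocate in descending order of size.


73 hosts -> /25 (126 usable): 192.168.188.0/25
13 hosts -> /28 (14 usable): 192.168.188.128/28
7 hosts -> /28 (14 usable): 192.168.188.144/28
Allocation: 192.168.188.0/25 (73 hosts, 126 usable); 192.168.188.128/28 (13 hosts, 14 usable); 192.168.188.144/28 (7 hosts, 14 usable)


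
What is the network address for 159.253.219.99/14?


IP:   10011111.11111101.11011011.01100011
Mask: 11111111.11111100.00000000.00000000
AND operation:
Net:  10011111.11111100.00000000.00000000
Network: 159.252.0.0/14


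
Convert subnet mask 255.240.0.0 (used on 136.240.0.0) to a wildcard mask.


Subnet mask: 255.240.0.0
Wildcard = 255.255.255.255 - subnet mask
255 - 255 = 0
255 - 240 = 15
255 - 0 = 255
255 - 0 = 255
Wildcard: 0.15.255.255


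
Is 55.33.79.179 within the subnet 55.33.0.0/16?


Subnet network: 55.33.0.0
Test IP AND mask: 55.33.0.0
Yes, 55.33.79.179 is in 55.33.0.0/16


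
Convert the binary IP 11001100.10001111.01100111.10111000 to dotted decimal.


11001100 = 204
10001111 = 143
01100111 = 103
10111000 = 184
IP: 204.143.103.184


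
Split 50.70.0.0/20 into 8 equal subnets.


New prefix = 20 + 3 = 23
Each subnet has 512 addresses
  50.70.0.0/23
  50.70.2.0/23
  50.70.4.0/23
  50.70.6.0/23
  50.70.8.0/23
  50.70.10.0/23
  50.70.12.0/23
  50.70.14.0/23
Subnets: 50.70.0.0/23, 50.70.2.0/23, 50.70.4.0/23, 50.70.6.0/23, 50.70.8.0/23, 50.70.10.0/23, 50.70.12.0/23, 50.70.14.0/23


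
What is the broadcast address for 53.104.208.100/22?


Network: 53.104.208.0/22
Host bits = 10
Set all host bits to 1:
Broadcast: 53.104.211.255


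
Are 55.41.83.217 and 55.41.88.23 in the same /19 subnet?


Mask: 255.255.224.0
55.41.83.217 AND mask = 55.41.64.0
55.41.88.23 AND mask = 55.41.64.0
Yes, same subnet (55.41.64.0)


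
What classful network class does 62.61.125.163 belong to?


First octet: 62
Binary: 00111110
0xxxxxxx -> Class A (1-126)
Class A, default mask 255.0.0.0 (/8)


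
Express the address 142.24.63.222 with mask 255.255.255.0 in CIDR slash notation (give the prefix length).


Binary: 11111111.11111111.11111111.00000000
Count leading 1s
Prefix: /24


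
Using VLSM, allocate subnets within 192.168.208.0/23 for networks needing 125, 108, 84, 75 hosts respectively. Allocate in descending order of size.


125 hosts -> /25 (126 usable): 192.168.208.0/25
108 hosts -> /25 (126 usable): 192.168.208.128/25
84 hosts -> /25 (126 usable): 192.168.209.0/25
75 hosts -> /25 (126 usable): 192.168.209.128/25
Allocation: 192.168.208.0/25 (125 hosts, 126 usable); 192.168.208.128/25 (108 hosts, 126 usable); 192.168.209.0/25 (84 hosts, 126 usable); 192.168.209.128/25 (75 hosts, 126 usable)


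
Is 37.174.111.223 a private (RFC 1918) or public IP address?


RFC 1918 private ranges:
  10.0.0.0/8 (10.0.0.0 - 10.255.255.255)
  172.16.0.0/12 (172.16.0.0 - 172.31.255.255)
  192.168.0.0/16 (192.168.0.0 - 192.168.255.255)
Public (not in any RFC 1918 range)


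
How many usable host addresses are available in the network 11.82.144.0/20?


Host bits = 32 - 20 = 12
Total addresses = 2^12 = 4096
Usable = total - 2 (network and broadcast)
Usable hosts: 4094


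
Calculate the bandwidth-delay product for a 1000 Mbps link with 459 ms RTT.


BDP = bandwidth * RTT
= 1000 Mbps * 459 ms
= 1000 * 1e6 * 459 / 1000 bits
= 459000000 bits
= 57375000 bytes
= 56030.2734 KB
BDP = 459000000 bits (57375000 bytes)


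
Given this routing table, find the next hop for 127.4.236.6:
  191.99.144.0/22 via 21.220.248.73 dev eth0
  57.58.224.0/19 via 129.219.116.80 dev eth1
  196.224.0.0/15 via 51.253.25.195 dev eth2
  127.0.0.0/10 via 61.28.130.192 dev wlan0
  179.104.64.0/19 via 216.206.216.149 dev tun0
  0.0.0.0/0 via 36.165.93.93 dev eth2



Longest prefix match for 127.4.236.6:
  /22 191.99.144.0: no
  /19 57.58.224.0: no
  /15 196.224.0.0: no
  /10 127.0.0.0: MATCH
  /19 179.104.64.0: no
  /0 0.0.0.0: MATCH
Selected: next-hop 61.28.130.192 via wlan0 (matched /10)


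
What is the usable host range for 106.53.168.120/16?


Network: 106.53.0.0
Broadcast: 106.53.255.255
First usable = network + 1
Last usable = broadcast - 1
Range: 106.53.0.1 to 106.53.255.254


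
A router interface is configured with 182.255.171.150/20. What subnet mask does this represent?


/20 means 20 network bits, 12 host bits
Binary: 11111111111111111111000000000000
Mask: 255.255.240.0


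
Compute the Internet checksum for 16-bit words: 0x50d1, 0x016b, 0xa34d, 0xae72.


Sum all words (with carry folding):
+ 0x50d1 = 0x50d1
+ 0x016b = 0x523c
+ 0xa34d = 0xf589
+ 0xae72 = 0xa3fc
One's complement: ~0xa3fc
Checksum = 0x5c03


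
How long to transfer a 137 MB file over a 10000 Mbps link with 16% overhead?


Effective throughput = 10000 * (1 - 16/100) = 8400 Mbps
File size in Mb = 137 * 8 = 1096 Mb
Time = 1096 / 8400
Time = 0.1305 seconds


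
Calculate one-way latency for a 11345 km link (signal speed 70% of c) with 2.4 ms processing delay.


Speed = 0.7 * 3e5 km/s = 210000 km/s
Propagation delay = 11345 / 210000 = 0.054 s = 54.0238 ms
Processing delay = 2.4 ms
Total one-way latency = 56.4238 ms


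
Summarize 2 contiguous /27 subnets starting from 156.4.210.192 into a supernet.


Original prefix: /27
Number of subnets: 2 = 2^1
New prefix = 27 - 1 = 26
Supernet: 156.4.210.192/26


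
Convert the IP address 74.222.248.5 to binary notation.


74 = 01001010
222 = 11011110
248 = 11111000
5 = 00000101
Binary: 01001010.11011110.11111000.00000101


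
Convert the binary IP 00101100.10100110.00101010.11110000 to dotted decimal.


00101100 = 44
10100110 = 166
00101010 = 42
11110000 = 240
IP: 44.166.42.240


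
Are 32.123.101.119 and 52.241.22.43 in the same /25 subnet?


Mask: 255.255.255.128
32.123.101.119 AND mask = 32.123.101.0
52.241.22.43 AND mask = 52.241.22.0
No, different subnets (32.123.101.0 vs 52.241.22.0)


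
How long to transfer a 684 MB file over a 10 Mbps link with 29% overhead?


Effective throughput = 10 * (1 - 29/100) = 7.1 Mbps
File size in Mb = 684 * 8 = 5472 Mb
Time = 5472 / 7.1
Time = 770.7042 seconds


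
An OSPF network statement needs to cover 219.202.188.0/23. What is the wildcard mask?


Subnet mask: 255.255.254.0
Wildcard = 255.255.255.255 - subnet mask
255 - 255 = 0
255 - 255 = 0
255 - 254 = 1
255 - 0 = 255
Wildcard: 0.0.1.255


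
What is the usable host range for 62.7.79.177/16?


Network: 62.7.0.0
Broadcast: 62.7.255.255
First usable = network + 1
Last usable = broadcast - 1
Range: 62.7.0.1 to 62.7.255.254


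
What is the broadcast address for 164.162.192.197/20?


Network: 164.162.192.0/20
Host bits = 12
Set all host bits to 1:
Broadcast: 164.162.207.255


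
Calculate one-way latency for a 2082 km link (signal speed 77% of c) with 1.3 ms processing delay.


Speed = 0.77 * 3e5 km/s = 231000 km/s
Propagation delay = 2082 / 231000 = 0.009 s = 9.013 ms
Processing delay = 1.3 ms
Total one-way latency = 10.313 ms


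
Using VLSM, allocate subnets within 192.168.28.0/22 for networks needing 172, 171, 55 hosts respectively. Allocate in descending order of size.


172 hosts -> /24 (254 usable): 192.168.28.0/24
171 hosts -> /24 (254 usable): 192.168.29.0/24
55 hosts -> /26 (62 usable): 192.168.30.0/26
Allocation: 192.168.28.0/24 (172 hosts, 254 usable); 192.168.29.0/24 (171 hosts, 254 usable); 192.168.30.0/26 (55 hosts, 62 usable)


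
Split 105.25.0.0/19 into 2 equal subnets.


New prefix = 19 + 1 = 20
Each subnet has 4096 addresses
  105.25.0.0/20
  105.25.16.0/20
Subnets: 105.25.0.0/20, 105.25.16.0/20


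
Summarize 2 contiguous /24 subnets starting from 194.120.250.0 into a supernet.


Original prefix: /24
Number of subnets: 2 = 2^1
New prefix = 24 - 1 = 23
Supernet: 194.120.250.0/23


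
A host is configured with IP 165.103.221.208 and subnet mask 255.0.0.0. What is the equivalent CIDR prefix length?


Binary: 11111111.00000000.00000000.00000000
Count leading 1s
Prefix: /8


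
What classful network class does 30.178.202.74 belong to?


First octet: 30
Binary: 00011110
0xxxxxxx -> Class A (1-126)
Class A, default mask 255.0.0.0 (/8)


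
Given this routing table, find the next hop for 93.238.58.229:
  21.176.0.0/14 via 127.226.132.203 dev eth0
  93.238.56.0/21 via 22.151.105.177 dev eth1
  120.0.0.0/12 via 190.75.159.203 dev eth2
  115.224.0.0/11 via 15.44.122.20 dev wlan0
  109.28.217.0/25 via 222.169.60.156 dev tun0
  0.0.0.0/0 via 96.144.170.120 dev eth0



Longest prefix match for 93.238.58.229:
  /14 21.176.0.0: no
  /21 93.238.56.0: MATCH
  /12 120.0.0.0: no
  /11 115.224.0.0: no
  /25 109.28.217.0: no
  /0 0.0.0.0: MATCH
Selected: next-hop 22.151.105.177 via eth1 (matched /21)


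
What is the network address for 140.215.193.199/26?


IP:   10001100.11010111.11000001.11000111
Mask: 11111111.11111111.11111111.11000000
AND operation:
Net:  10001100.11010111.11000001.11000000
Network: 140.215.193.192/26


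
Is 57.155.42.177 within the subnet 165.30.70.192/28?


Subnet network: 165.30.70.192
Test IP AND mask: 57.155.42.176
No, 57.155.42.177 is not in 165.30.70.192/28


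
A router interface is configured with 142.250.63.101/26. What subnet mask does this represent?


/26 means 26 network bits, 6 host bits
Binary: 11111111111111111111111111000000
Mask: 255.255.255.192


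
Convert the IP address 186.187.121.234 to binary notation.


186 = 10111010
187 = 10111011
121 = 01111001
234 = 11101010
Binary: 10111010.10111011.01111001.11101010


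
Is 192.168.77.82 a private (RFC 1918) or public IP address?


RFC 1918 private ranges:
  10.0.0.0/8 (10.0.0.0 - 10.255.255.255)
  172.16.0.0/12 (172.16.0.0 - 172.31.255.255)
  192.168.0.0/16 (192.168.0.0 - 192.168.255.255)
Private (in 192.168.0.0/16)


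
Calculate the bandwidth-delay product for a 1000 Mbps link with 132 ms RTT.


BDP = bandwidth * RTT
= 1000 Mbps * 132 ms
= 1000 * 1e6 * 132 / 1000 bits
= 132000000 bits
= 16500000 bytes
= 16113.2812 KB
BDP = 132000000 bits (16500000 bytes)


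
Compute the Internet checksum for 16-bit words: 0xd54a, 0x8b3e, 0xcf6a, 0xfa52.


Sum all words (with carry folding):
+ 0xd54a = 0xd54a
+ 0x8b3e = 0x6089
+ 0xcf6a = 0x2ff4
+ 0xfa52 = 0x2a47
One's complement: ~0x2a47
Checksum = 0xd5b8


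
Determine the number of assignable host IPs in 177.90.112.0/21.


Host bits = 32 - 21 = 11
Total addresses = 2^11 = 2048
Usable = total - 2 (network and broadcast)
Usable hosts: 2046


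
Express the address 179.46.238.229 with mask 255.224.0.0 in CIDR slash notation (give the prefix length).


Binary: 11111111.11100000.00000000.00000000
Count leading 1s
Prefix: /11


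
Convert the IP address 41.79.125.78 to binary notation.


41 = 00101001
79 = 01001111
125 = 01111101
78 = 01001110
Binary: 00101001.01001111.01111101.01001110


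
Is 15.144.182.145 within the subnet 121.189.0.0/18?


Subnet network: 121.189.0.0
Test IP AND mask: 15.144.128.0
No, 15.144.182.145 is not in 121.189.0.0/18


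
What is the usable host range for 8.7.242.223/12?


Network: 8.0.0.0
Broadcast: 8.15.255.255
First usable = network + 1
Last usable = broadcast - 1
Range: 8.0.0.1 to 8.15.255.254


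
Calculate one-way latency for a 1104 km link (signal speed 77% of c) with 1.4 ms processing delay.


Speed = 0.77 * 3e5 km/s = 231000 km/s
Propagation delay = 1104 / 231000 = 0.0048 s = 4.7792 ms
Processing delay = 1.4 ms
Total one-way latency = 6.1792 ms


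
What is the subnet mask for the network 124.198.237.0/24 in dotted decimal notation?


/24 means 24 network bits, 8 host bits
Binary: 11111111111111111111111100000000
Mask: 255.255.255.0


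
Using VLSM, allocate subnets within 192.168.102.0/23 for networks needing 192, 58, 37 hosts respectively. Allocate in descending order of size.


192 hosts -> /24 (254 usable): 192.168.102.0/24
58 hosts -> /26 (62 usable): 192.168.103.0/26
37 hosts -> /26 (62 usable): 192.168.103.64/26
Allocation: 192.168.102.0/24 (192 hosts, 254 usable); 192.168.103.0/26 (58 hosts, 62 usable); 192.168.103.64/26 (37 hosts, 62 usable)


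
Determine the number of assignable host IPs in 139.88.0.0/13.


Host bits = 32 - 13 = 19
Total addresses = 2^19 = 524288
Usable = total - 2 (network and broadcast)
Usable hosts: 524286


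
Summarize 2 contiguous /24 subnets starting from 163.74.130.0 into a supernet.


Original prefix: /24
Number of subnets: 2 = 2^1
New prefix = 24 - 1 = 23
Supernet: 163.74.130.0/23


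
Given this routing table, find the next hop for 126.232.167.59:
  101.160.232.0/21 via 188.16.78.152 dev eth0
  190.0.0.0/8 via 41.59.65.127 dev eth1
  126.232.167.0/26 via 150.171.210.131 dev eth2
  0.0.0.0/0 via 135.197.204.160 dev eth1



Longest prefix match for 126.232.167.59:
  /21 101.160.232.0: no
  /8 190.0.0.0: no
  /26 126.232.167.0: MATCH
  /0 0.0.0.0: MATCH
Selected: next-hop 150.171.210.131 via eth2 (matched /26)


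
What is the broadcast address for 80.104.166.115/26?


Network: 80.104.166.64/26
Host bits = 6
Set all host bits to 1:
Broadcast: 80.104.166.127


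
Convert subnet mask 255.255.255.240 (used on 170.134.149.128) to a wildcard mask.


Subnet mask: 255.255.255.240
Wildcard = 255.255.255.255 - subnet mask
255 - 255 = 0
255 - 255 = 0
255 - 255 = 0
255 - 240 = 15
Wildcard: 0.0.0.15


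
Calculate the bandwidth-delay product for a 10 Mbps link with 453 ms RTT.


BDP = bandwidth * RTT
= 10 Mbps * 453 ms
= 10 * 1e6 * 453 / 1000 bits
= 4530000 bits
= 566250 bytes
= 552.9785 KB
BDP = 4530000 bits (566250 bytes)


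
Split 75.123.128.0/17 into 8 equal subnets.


New prefix = 17 + 3 = 20
Each subnet has 4096 addresses
  75.123.128.0/20
  75.123.144.0/20
  75.123.160.0/20
  75.123.176.0/20
  75.123.192.0/20
  75.123.208.0/20
  75.123.224.0/20
  75.123.240.0/20
Subnets: 75.123.128.0/20, 75.123.144.0/20, 75.123.160.0/20, 75.123.176.0/20, 75.123.192.0/20, 75.123.208.0/20, 75.123.224.0/20, 75.123.240.0/20


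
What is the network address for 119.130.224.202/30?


IP:   01110111.10000010.11100000.11001010
Mask: 11111111.11111111.11111111.11111100
AND operation:
Net:  01110111.10000010.11100000.11001000
Network: 119.130.224.200/30


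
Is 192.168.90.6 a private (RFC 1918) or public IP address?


RFC 1918 private ranges:
  10.0.0.0/8 (10.0.0.0 - 10.255.255.255)
  172.16.0.0/12 (172.16.0.0 - 172.31.255.255)
  192.168.0.0/16 (192.168.0.0 - 192.168.255.255)
Private (in 192.168.0.0/16)


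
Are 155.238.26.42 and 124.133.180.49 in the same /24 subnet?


Mask: 255.255.255.0
155.238.26.42 AND mask = 155.238.26.0
124.133.180.49 AND mask = 124.133.180.0
No, different subnets (155.238.26.0 vs 124.133.180.0)


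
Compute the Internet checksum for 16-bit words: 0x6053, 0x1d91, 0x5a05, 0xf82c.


Sum all words (with carry folding):
+ 0x6053 = 0x6053
+ 0x1d91 = 0x7de4
+ 0x5a05 = 0xd7e9
+ 0xf82c = 0xd016
One's complement: ~0xd016
Checksum = 0x2fe9


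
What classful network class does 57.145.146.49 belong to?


First octet: 57
Binary: 00111001
0xxxxxxx -> Class A (1-126)
Class A, default mask 255.0.0.0 (/8)


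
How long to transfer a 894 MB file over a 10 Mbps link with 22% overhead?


Effective throughput = 10 * (1 - 22/100) = 7.8 Mbps
File size in Mb = 894 * 8 = 7152 Mb
Time = 7152 / 7.8
Time = 916.9231 seconds


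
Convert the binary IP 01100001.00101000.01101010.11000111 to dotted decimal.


01100001 = 97
00101000 = 40
01101010 = 106
11000111 = 199
IP: 97.40.106.199


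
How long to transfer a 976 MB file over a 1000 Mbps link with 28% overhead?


Effective throughput = 1000 * (1 - 28/100) = 720 Mbps
File size in Mb = 976 * 8 = 7808 Mb
Time = 7808 / 720
Time = 10.8444 seconds


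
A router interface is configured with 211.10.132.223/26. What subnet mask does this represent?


/26 means 26 network bits, 6 host bits
Binary: 11111111111111111111111111000000
Mask: 255.255.255.192


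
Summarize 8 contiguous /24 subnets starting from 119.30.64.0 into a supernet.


Original prefix: /24
Number of subnets: 8 = 2^3
New prefix = 24 - 3 = 21
Supernet: 119.30.64.0/21


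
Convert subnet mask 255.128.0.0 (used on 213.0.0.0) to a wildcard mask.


Subnet mask: 255.128.0.0
Wildcard = 255.255.255.255 - subnet mask
255 - 255 = 0
255 - 128 = 127
255 - 0 = 255
255 - 0 = 255
Wildcard: 0.127.255.255


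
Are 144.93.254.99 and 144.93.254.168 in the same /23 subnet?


Mask: 255.255.254.0
144.93.254.99 AND mask = 144.93.254.0
144.93.254.168 AND mask = 144.93.254.0
Yes, same subnet (144.93.254.0)


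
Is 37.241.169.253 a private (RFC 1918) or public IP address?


RFC 1918 private ranges:
  10.0.0.0/8 (10.0.0.0 - 10.255.255.255)
  172.16.0.0/12 (172.16.0.0 - 172.31.255.255)
  192.168.0.0/16 (192.168.0.0 - 192.168.255.255)
Public (not in any RFC 1918 range)


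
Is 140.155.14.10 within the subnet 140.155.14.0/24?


Subnet network: 140.155.14.0
Test IP AND mask: 140.155.14.0
Yes, 140.155.14.10 is in 140.155.14.0/24


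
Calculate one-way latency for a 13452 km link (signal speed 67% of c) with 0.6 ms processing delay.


Speed = 0.67 * 3e5 km/s = 201000 km/s
Propagation delay = 13452 / 201000 = 0.0669 s = 66.9254 ms
Processing delay = 0.6 ms
Total one-way latency = 67.5254 ms


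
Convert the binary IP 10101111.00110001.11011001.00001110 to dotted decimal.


10101111 = 175
00110001 = 49
11011001 = 217
00001110 = 14
IP: 175.49.217.14


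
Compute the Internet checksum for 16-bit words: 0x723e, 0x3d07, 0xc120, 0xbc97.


Sum all words (with carry folding):
+ 0x723e = 0x723e
+ 0x3d07 = 0xaf45
+ 0xc120 = 0x7066
+ 0xbc97 = 0x2cfe
One's complement: ~0x2cfe
Checksum = 0xd301


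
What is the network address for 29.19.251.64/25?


IP:   00011101.00010011.11111011.01000000
Mask: 11111111.11111111.11111111.10000000
AND operation:
Net:  00011101.00010011.11111011.00000000
Network: 29.19.251.0/25


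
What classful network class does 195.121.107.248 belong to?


First octet: 195
Binary: 11000011
110xxxxx -> Class C (192-223)
Class C, default mask 255.255.255.0 (/24)
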